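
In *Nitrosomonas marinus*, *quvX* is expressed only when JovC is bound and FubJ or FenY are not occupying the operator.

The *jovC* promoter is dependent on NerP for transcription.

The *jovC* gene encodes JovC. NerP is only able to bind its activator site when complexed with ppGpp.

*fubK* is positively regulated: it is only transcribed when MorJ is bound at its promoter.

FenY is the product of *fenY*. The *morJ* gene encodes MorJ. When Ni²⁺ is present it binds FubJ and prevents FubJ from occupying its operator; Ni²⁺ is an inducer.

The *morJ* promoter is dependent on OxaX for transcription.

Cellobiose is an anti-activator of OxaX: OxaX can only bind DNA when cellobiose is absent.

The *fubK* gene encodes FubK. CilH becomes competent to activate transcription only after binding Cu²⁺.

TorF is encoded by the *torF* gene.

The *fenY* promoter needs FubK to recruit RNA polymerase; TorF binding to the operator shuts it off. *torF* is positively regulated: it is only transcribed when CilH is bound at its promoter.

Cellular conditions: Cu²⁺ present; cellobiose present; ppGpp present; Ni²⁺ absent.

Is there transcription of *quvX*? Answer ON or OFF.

OFF

Ni²⁺ is absent, so FubJ is active.
Cu²⁺ is present, so CilH is active.
No repressor is bound and CilH is active, so *torF* is transcribed.
So TorF is produced and active.
Cellobiose is present, so OxaX is inactive.
Required activator OxaX is absent, so *morJ* is not transcribed.
So MorJ is not produced.
Required activator MorJ is absent, so *fubK* is not transcribed.
So FubK is not produced.
With repressor TorF bound, *fenY* is not transcribed.
So FenY is not produced.
ppGpp is present, so NerP is active.
No repressor is bound and NerP is active, so *jovC* is transcribed.
So JovC is produced and active.
With repressor FubJ bound, *quvX* is not transcribed.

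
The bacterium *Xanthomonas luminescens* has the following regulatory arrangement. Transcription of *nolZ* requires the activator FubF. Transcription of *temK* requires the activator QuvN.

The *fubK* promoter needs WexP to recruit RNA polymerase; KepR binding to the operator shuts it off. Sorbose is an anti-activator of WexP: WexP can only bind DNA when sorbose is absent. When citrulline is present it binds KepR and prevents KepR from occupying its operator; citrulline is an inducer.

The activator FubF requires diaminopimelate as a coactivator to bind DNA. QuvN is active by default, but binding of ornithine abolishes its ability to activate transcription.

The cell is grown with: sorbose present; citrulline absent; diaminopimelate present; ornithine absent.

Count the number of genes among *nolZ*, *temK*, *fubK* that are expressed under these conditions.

2

Diaminopimelate is present, so FubF is active.
No repressor is bound and FubF is active, so *nolZ* is transcribed.
→ *nolZ* is ON.
Ornithine is absent, so QuvN is active.
No repressor is bound and QuvN is active, so *temK* is transcribed.
→ *temK* is ON.
Sorbose is present, so WexP is inactive.
Citrulline is absent, so KepR is active.
With repressor KepR bound, *fubK* is not transcribed.
→ *fubK* is OFF.
2 of the 3 genes are transcribed.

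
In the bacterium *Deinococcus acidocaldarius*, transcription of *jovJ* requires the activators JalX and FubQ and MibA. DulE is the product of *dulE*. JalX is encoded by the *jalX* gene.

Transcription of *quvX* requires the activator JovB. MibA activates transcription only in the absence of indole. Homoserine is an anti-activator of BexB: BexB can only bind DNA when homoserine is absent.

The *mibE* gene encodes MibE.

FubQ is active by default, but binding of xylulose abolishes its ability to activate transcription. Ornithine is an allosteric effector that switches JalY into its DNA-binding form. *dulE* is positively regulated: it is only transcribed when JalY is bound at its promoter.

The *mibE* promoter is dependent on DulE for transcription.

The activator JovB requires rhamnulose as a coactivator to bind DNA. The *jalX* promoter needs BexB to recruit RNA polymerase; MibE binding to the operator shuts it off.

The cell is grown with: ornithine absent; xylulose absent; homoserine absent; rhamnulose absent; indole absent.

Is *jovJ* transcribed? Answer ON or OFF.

Ornithine is absent, so JalY is inactive.
Required activator JalY is absent, so *dulE* is not transcribed.
So DulE is not produced.
Required activator DulE is absent, so *mibE* is not transcribed.
So MibE is not produced.
Homoserine is absent, so BexB is active.
No repressor is bound and BexB is active, so *jalX* is transcribed.
So JalX is produced and active.
Xylulose is absent, so FubQ is active.
Indole is absent, so MibA is active.
No repressor is bound and JalX and FubQ and MibA are active, so *jovJ* is transcribed.

ON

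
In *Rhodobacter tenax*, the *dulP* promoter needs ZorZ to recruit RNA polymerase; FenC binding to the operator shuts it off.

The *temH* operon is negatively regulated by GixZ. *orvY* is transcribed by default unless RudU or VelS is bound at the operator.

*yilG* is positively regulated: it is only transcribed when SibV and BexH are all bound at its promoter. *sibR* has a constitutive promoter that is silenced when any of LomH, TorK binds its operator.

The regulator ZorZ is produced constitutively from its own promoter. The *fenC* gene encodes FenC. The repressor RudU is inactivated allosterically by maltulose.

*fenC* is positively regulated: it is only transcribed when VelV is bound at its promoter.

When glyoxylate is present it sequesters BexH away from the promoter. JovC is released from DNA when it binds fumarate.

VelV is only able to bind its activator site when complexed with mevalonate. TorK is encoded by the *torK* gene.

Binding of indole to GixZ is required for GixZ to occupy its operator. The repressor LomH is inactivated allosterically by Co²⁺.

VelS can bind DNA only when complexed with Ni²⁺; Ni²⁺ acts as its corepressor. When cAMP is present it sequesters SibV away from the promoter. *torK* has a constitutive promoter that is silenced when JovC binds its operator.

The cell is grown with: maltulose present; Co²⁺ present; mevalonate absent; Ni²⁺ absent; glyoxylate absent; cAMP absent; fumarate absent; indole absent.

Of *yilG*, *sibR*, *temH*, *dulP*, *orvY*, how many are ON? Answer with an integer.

cAMP is absent, so SibV is active.
Glyoxylate is absent, so BexH is active.
No repressor is bound and SibV and BexH are active, so *yilG* is transcribed.
→ *yilG* is ON.
Co²⁺ is present, so LomH is inactive.
Fumarate is absent, so JovC is active.
With repressor JovC bound, *torK* is not transcribed.
So TorK is not produced.
With no repressor bound, *sibR* is transcribed.
→ *sibR* is ON.
Indole is absent, so GixZ is inactive.
With no repressor bound, *temH* is transcribed.
→ *temH* is ON.
ZorZ is produced constitutively and is active.
Mevalonate is absent, so VelV is inactive.
Required activator VelV is absent, so *fenC* is not transcribed.
So FenC is not produced.
No repressor is bound and ZorZ is active, so *dulP* is transcribed.
→ *dulP* is ON.
Maltulose is present, so RudU is inactive.
Ni²⁺ is absent, so VelS is inactive.
With no repressor bound, *orvY* is transcribed.
→ *orvY* is ON.
5 of the 5 genes are transcribed.

5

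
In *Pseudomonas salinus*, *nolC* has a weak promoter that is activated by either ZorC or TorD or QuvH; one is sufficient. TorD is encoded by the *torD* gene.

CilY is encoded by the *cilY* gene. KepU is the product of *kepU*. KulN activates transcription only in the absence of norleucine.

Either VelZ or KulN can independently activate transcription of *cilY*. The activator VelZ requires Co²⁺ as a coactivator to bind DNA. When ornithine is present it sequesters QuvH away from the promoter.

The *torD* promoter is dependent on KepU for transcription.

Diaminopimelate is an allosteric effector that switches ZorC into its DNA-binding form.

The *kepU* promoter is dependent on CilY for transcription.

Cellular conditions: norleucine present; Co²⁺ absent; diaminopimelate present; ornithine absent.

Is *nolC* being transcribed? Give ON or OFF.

ON

Diaminopimelate is present, so ZorC is active.
Co²⁺ is absent, so VelZ is inactive.
Norleucine is present, so KulN is inactive.
No activator is available at the *cilY* promoter, so *cilY* is not transcribed.
So CilY is not produced.
Required activator CilY is absent, so *kepU* is not transcribed.
So KepU is not produced.
Required activator KepU is absent, so *torD* is not transcribed.
So TorD is not produced.
Ornithine is absent, so QuvH is active.
Activator ZorC is present, so *nolC* is transcribed.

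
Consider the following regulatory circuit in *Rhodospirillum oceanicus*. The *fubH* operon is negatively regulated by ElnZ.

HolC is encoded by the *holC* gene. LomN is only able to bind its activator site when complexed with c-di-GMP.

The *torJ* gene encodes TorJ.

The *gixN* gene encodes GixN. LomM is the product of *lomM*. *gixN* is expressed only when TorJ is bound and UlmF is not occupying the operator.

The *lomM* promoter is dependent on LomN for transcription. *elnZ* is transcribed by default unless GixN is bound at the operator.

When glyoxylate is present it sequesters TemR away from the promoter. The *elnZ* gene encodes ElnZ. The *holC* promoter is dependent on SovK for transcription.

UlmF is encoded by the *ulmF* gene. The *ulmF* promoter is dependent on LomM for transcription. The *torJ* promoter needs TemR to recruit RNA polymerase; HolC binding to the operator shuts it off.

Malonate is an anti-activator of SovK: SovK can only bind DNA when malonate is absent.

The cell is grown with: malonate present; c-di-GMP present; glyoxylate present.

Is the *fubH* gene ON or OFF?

OFF

c-di-GMP is present, so LomN is active.
No repressor is bound and LomN is active, so *lomM* is transcribed.
So LomM is produced and active.
No repressor is bound and LomM is active, so *ulmF* is transcribed.
So UlmF is produced and active.
Malonate is present, so SovK is inactive.
Required activator SovK is absent, so *holC* is not transcribed.
So HolC is not produced.
Glyoxylate is present, so TemR is inactive.
Required activator TemR is absent, so *torJ* is not transcribed.
So TorJ is not produced.
With repressor UlmF bound, *gixN* is not transcribed.
So GixN is not produced.
With no repressor bound, *elnZ* is transcribed.
So ElnZ is produced and active.
With repressor ElnZ bound, *fubH* is not transcribed.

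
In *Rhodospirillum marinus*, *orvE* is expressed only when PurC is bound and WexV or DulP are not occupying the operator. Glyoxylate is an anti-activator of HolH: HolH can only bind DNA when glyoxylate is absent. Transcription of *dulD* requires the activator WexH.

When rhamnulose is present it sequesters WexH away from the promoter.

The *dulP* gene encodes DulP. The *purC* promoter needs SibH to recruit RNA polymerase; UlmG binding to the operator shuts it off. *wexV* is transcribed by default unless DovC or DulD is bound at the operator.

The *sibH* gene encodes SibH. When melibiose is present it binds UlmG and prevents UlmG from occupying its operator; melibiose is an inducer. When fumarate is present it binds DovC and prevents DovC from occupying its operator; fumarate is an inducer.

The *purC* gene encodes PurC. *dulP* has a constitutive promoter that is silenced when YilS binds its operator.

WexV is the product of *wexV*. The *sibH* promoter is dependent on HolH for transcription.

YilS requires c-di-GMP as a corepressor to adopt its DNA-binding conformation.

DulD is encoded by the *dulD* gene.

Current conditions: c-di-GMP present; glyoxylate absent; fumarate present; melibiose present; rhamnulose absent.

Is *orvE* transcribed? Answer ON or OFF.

ON

Fumarate is present, so DovC is inactive.
Rhamnulose is absent, so WexH is active.
No repressor is bound and WexH is active, so *dulD* is transcribed.
So DulD is produced and active.
With repressor DulD bound, *wexV* is not transcribed.
So WexV is not produced.
c-di-GMP is present, so YilS is active.
With repressor YilS bound, *dulP* is not transcribed.
So DulP is not produced.
Glyoxylate is absent, so HolH is active.
No repressor is bound and HolH is active, so *sibH* is transcribed.
So SibH is produced and active.
Melibiose is present, so UlmG is inactive.
No repressor is bound and SibH is active, so *purC* is transcribed.
So PurC is produced and active.
No repressor is bound and PurC is active, so *orvE* is transcribed.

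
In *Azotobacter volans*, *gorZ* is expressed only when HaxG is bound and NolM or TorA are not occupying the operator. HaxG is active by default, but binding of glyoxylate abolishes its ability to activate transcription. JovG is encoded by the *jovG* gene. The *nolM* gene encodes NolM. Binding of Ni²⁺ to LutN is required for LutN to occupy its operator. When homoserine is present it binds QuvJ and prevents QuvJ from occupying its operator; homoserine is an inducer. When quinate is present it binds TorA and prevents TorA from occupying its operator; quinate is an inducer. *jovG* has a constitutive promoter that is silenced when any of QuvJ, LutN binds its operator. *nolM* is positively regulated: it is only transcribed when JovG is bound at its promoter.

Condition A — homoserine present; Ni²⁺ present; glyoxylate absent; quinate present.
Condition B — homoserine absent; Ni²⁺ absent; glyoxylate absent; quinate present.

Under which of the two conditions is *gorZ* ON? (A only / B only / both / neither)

both

Condition A:
Homoserine is present, so QuvJ is inactive.
Ni²⁺ is present, so LutN is active.
With repressor LutN bound, *jovG* is not transcribed.
So JovG is not produced.
Required activator JovG is absent, so *nolM* is not transcribed.
So NolM is not produced.
Glyoxylate is absent, so HaxG is active.
Quinate is present, so TorA is inactive.
No repressor is bound and HaxG is active, so *gorZ* is transcribed.
→ *gorZ* is ON in A.
Condition B:
Homoserine is absent, so QuvJ is active.
Ni²⁺ is absent, so LutN is inactive.
With repressor QuvJ bound, *jovG* is not transcribed.
So JovG is not produced.
Required activator JovG is absent, so *nolM* is not transcribed.
So NolM is not produced.
Glyoxylate is absent, so HaxG is active.
Quinate is present, so TorA is inactive.
No repressor is bound and HaxG is active, so *gorZ* is transcribed.
→ *gorZ* is ON in B.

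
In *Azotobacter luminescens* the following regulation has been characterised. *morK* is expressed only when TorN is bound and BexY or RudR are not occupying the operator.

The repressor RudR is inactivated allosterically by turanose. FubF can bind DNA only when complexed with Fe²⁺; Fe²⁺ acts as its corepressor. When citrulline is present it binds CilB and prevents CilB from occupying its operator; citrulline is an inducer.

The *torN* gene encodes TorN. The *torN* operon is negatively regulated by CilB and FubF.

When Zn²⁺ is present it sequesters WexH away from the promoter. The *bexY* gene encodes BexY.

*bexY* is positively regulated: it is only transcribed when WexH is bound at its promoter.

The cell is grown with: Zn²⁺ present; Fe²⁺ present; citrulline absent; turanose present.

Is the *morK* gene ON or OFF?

Zn²⁺ is present, so WexH is inactive.
Required activator WexH is absent, so *bexY* is not transcribed.
So BexY is not produced.
Citrulline is absent, so CilB is active.
Fe²⁺ is present, so FubF is active.
With repressor CilB bound, *torN* is not transcribed.
So TorN is not produced.
Turanose is present, so RudR is inactive.
Required activator TorN is absent, so *morK* is not transcribed.

OFF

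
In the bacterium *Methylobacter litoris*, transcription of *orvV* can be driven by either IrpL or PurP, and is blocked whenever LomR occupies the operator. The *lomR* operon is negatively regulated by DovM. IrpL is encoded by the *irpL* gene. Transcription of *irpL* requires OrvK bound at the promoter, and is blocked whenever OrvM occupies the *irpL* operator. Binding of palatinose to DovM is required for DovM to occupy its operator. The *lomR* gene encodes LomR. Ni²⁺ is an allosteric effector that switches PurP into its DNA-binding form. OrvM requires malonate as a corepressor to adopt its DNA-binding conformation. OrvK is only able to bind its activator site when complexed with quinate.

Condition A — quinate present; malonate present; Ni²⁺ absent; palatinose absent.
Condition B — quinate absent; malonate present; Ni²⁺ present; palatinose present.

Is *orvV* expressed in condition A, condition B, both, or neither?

Condition A:
Quinate is present, so OrvK is active.
Malonate is present, so OrvM is active.
With repressor OrvM bound, *irpL* is not transcribed.
So IrpL is not produced.
Ni²⁺ is absent, so PurP is inactive.
Palatinose is absent, so DovM is inactive.
With no repressor bound, *lomR* is transcribed.
So LomR is produced and active.
With repressor LomR bound, *orvV* is not transcribed.
→ *orvV* is OFF in A.
Condition B:
Quinate is absent, so OrvK is inactive.
Malonate is present, so OrvM is active.
With repressor OrvM bound, *irpL* is not transcribed.
So IrpL is not produced.
Ni²⁺ is present, so PurP is active.
Palatinose is present, so DovM is active.
With repressor DovM bound, *lomR* is not transcribed.
So LomR is not produced.
Activator PurP is present, so *orvV* is transcribed.
→ *orvV* is ON in B.

B only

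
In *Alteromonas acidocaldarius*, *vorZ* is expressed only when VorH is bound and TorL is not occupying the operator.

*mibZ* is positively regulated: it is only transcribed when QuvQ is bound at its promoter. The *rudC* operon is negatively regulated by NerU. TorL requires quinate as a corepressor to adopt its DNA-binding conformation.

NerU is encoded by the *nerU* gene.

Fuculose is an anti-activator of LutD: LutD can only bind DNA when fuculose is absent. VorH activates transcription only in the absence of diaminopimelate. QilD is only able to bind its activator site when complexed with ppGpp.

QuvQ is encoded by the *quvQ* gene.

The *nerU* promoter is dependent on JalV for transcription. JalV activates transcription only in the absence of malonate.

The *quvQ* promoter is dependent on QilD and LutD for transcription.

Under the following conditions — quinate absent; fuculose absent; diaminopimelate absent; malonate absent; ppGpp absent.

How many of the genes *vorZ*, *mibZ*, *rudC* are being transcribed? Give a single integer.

Quinate is absent, so TorL is inactive.
Diaminopimelate is absent, so VorH is active.
No repressor is bound and VorH is active, so *vorZ* is transcribed.
→ *vorZ* is ON.
ppGpp is absent, so QilD is inactive.
Fuculose is absent, so LutD is active.
Required activator QilD is absent, so *quvQ* is not transcribed.
So QuvQ is not produced.
Required activator QuvQ is absent, so *mibZ* is not transcribed.
→ *mibZ* is OFF.
Malonate is absent, so JalV is active.
No repressor is bound and JalV is active, so *nerU* is transcribed.
So NerU is produced and active.
With repressor NerU bound, *rudC* is not transcribed.
→ *rudC* is OFF.
1 of the 3 genes is transcribed.

1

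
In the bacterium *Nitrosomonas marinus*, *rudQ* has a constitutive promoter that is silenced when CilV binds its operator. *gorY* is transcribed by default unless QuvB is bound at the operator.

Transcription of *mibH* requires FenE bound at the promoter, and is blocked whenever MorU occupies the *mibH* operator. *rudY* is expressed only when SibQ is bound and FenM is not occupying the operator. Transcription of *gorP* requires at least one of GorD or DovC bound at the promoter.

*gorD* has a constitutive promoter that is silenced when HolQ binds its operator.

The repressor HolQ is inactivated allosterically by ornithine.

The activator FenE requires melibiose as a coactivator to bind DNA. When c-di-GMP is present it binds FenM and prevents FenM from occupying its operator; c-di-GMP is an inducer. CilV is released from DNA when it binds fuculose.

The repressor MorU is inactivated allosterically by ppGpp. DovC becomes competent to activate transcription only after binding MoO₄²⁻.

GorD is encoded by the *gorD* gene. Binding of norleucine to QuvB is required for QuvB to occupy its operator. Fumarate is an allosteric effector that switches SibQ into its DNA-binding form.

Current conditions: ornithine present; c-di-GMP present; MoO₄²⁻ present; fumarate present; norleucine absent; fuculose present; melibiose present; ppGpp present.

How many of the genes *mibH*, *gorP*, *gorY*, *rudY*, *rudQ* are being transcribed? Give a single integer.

5

Melibiose is present, so FenE is active.
ppGpp is present, so MorU is inactive.
No repressor is bound and FenE is active, so *mibH* is transcribed.
→ *mibH* is ON.
Ornithine is present, so HolQ is inactive.
With no repressor bound, *gorD* is transcribed.
So GorD is produced and active.
MoO₄²⁻ is present, so DovC is active.
Activator GorD is present, so *gorP* is transcribed.
→ *gorP* is ON.
Norleucine is absent, so QuvB is inactive.
With no repressor bound, *gorY* is transcribed.
→ *gorY* is ON.
Fumarate is present, so SibQ is active.
c-di-GMP is present, so FenM is inactive.
No repressor is bound and SibQ is active, so *rudY* is transcribed.
→ *rudY* is ON.
Fuculose is present, so CilV is inactive.
With no repressor bound, *rudQ* is transcribed.
→ *rudQ* is ON.
5 of the 5 genes are transcribed.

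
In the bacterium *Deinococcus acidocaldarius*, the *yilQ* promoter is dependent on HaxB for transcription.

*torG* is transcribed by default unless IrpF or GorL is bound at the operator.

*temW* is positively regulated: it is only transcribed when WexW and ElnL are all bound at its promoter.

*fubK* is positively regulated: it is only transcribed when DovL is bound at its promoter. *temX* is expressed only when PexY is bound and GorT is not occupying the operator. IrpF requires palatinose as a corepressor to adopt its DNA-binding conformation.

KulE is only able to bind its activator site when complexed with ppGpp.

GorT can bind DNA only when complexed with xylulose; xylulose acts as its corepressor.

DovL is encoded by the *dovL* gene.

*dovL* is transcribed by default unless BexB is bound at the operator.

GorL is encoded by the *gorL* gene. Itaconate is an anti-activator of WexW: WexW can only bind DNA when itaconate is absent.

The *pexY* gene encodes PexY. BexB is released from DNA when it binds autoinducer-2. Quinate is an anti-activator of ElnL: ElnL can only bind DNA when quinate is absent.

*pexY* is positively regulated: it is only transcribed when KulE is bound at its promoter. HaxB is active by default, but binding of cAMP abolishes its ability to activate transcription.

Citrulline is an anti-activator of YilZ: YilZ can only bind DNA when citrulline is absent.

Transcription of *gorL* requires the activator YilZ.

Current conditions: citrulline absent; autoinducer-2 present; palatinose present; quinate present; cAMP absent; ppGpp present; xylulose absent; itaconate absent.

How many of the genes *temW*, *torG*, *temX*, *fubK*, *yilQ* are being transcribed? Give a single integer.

3

Itaconate is absent, so WexW is active.
Quinate is present, so ElnL is inactive.
Required activator ElnL is absent, so *temW* is not transcribed.
→ *temW* is OFF.
Palatinose is present, so IrpF is active.
Citrulline is absent, so YilZ is active.
No repressor is bound and YilZ is active, so *gorL* is transcribed.
So GorL is produced and active.
With repressor IrpF bound, *torG* is not transcribed.
→ *torG* is OFF.
ppGpp is present, so KulE is active.
No repressor is bound and KulE is active, so *pexY* is transcribed.
So PexY is produced and active.
Xylulose is absent, so GorT is inactive.
No repressor is bound and PexY is active, so *temX* is transcribed.
→ *temX* is ON.
Autoinducer-2 is present, so BexB is inactive.
With no repressor bound, *dovL* is transcribed.
So DovL is produced and active.
No repressor is bound and DovL is active, so *fubK* is transcribed.
→ *fubK* is ON.
cAMP is absent, so HaxB is active.
No repressor is bound and HaxB is active, so *yilQ* is transcribed.
→ *yilQ* is ON.
3 of the 5 genes are transcribed.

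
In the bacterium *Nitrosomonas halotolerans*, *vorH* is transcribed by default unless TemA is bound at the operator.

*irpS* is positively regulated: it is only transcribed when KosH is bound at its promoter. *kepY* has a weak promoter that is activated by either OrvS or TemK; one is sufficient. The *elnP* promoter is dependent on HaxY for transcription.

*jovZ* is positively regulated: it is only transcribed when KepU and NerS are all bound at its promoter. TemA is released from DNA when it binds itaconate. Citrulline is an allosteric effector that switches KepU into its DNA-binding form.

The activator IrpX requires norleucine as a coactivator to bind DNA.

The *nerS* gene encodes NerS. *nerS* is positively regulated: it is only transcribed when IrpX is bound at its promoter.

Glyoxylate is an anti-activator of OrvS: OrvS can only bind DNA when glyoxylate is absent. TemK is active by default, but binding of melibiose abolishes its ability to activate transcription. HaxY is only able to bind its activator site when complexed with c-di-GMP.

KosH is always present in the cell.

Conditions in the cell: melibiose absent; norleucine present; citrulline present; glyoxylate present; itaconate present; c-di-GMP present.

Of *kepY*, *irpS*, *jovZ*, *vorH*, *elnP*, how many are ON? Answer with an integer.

Glyoxylate is present, so OrvS is inactive.
Melibiose is absent, so TemK is active.
Activator TemK is present, so *kepY* is transcribed.
→ *kepY* is ON.
KosH is produced constitutively and is active.
No repressor is bound and KosH is active, so *irpS* is transcribed.
→ *irpS* is ON.
Citrulline is present, so KepU is active.
Norleucine is present, so IrpX is active.
No repressor is bound and IrpX is active, so *nerS* is transcribed.
So NerS is produced and active.
No repressor is bound and KepU and NerS are active, so *jovZ* is transcribed.
→ *jovZ* is ON.
Itaconate is present, so TemA is inactive.
With no repressor bound, *vorH* is transcribed.
→ *vorH* is ON.
c-di-GMP is present, so HaxY is active.
No repressor is bound and HaxY is active, so *elnP* is transcribed.
→ *elnP* is ON.
5 of the 5 genes are transcribed.

5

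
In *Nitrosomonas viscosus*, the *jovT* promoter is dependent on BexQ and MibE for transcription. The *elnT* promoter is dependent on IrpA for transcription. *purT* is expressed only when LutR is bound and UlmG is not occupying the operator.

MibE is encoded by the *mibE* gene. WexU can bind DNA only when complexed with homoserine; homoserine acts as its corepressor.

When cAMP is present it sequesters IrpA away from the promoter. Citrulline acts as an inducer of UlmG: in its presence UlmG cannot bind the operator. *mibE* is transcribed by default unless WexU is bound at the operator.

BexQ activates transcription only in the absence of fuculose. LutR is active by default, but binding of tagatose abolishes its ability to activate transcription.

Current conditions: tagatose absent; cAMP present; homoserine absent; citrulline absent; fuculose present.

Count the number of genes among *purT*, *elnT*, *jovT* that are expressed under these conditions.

Tagatose is absent, so LutR is active.
Citrulline is absent, so UlmG is active.
With repressor UlmG bound, *purT* is not transcribed.
→ *purT* is OFF.
cAMP is present, so IrpA is inactive.
Required activator IrpA is absent, so *elnT* is not transcribed.
→ *elnT* is OFF.
Fuculose is present, so BexQ is inactive.
Homoserine is absent, so WexU is inactive.
With no repressor bound, *mibE* is transcribed.
So MibE is produced and active.
Required activator BexQ is absent, so *jovT* is not transcribed.
→ *jovT* is OFF.
0 of the 3 genes are transcribed.

0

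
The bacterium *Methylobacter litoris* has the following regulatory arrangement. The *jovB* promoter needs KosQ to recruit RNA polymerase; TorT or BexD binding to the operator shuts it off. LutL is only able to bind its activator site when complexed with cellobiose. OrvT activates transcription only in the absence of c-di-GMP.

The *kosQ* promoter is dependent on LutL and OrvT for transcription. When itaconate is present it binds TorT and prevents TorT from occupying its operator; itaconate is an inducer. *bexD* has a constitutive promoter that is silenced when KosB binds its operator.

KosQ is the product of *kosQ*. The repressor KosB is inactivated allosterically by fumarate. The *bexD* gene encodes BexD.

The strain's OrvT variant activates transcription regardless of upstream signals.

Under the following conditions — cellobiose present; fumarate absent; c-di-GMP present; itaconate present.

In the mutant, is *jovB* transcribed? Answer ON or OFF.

Itaconate is present, so TorT is inactive.
Cellobiose is present, so LutL is active.
OrvT is constitutively active in this strain.
No repressor is bound and LutL and OrvT are active, so *kosQ* is transcribed.
So KosQ is produced and active.
Fumarate is absent, so KosB is active.
With repressor KosB bound, *bexD* is not transcribed.
So BexD is not produced.
No repressor is bound and KosQ is active, so *jovB* is transcribed.

ON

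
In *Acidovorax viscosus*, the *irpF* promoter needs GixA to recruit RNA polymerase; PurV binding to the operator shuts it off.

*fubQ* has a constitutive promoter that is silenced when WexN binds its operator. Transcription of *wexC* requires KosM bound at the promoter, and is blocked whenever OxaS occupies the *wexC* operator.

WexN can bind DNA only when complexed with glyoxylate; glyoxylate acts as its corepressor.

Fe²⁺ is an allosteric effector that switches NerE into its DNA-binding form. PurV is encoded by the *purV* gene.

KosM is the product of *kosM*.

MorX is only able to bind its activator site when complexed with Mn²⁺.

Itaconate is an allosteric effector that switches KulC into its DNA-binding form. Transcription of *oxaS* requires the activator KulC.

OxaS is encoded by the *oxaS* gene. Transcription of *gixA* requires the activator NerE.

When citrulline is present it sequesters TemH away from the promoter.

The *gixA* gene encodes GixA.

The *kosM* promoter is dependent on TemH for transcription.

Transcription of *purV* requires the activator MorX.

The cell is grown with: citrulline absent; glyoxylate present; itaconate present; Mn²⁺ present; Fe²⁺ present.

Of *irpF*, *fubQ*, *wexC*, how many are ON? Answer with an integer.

0

Mn²⁺ is present, so MorX is active.
No repressor is bound and MorX is active, so *purV* is transcribed.
So PurV is produced and active.
Fe²⁺ is present, so NerE is active.
No repressor is bound and NerE is active, so *gixA* is transcribed.
So GixA is produced and active.
With repressor PurV bound, *irpF* is not transcribed.
→ *irpF* is OFF.
Glyoxylate is present, so WexN is active.
With repressor WexN bound, *fubQ* is not transcribed.
→ *fubQ* is OFF.
Citrulline is absent, so TemH is active.
No repressor is bound and TemH is active, so *kosM* is transcribed.
So KosM is produced and active.
Itaconate is present, so KulC is active.
No repressor is bound and KulC is active, so *oxaS* is transcribed.
So OxaS is produced and active.
With repressor OxaS bound, *wexC* is not transcribed.
→ *wexC* is OFF.
0 of the 3 genes are transcribed.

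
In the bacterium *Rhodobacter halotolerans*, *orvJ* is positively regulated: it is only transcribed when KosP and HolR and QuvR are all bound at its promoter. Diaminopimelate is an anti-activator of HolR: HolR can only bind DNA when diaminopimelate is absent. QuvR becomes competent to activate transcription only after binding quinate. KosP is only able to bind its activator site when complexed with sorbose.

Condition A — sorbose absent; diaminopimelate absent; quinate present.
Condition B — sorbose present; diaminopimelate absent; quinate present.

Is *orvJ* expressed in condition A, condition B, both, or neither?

B only

Condition A:
Sorbose is absent, so KosP is inactive.
Diaminopimelate is absent, so HolR is active.
Quinate is present, so QuvR is active.
Required activator KosP is absent, so *orvJ* is not transcribed.
→ *orvJ* is OFF in A.
Condition B:
Sorbose is present, so KosP is active.
Diaminopimelate is absent, so HolR is active.
Quinate is present, so QuvR is active.
No repressor is bound and KosP and HolR and QuvR are active, so *orvJ* is transcribed.
→ *orvJ* is ON in B.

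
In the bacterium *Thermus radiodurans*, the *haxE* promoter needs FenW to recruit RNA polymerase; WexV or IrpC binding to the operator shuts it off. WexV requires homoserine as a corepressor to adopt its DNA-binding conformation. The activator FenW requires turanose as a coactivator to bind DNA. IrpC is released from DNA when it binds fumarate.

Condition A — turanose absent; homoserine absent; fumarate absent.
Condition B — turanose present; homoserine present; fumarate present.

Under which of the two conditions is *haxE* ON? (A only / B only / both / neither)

Condition A:
Turanose is absent, so FenW is inactive.
Homoserine is absent, so WexV is inactive.
Fumarate is absent, so IrpC is active.
With repressor IrpC bound, *haxE* is not transcribed.
→ *haxE* is OFF in A.
Condition B:
Turanose is present, so FenW is active.
Homoserine is present, so WexV is active.
Fumarate is present, so IrpC is inactive.
With repressor WexV bound, *haxE* is not transcribed.
→ *haxE* is OFF in B.

neither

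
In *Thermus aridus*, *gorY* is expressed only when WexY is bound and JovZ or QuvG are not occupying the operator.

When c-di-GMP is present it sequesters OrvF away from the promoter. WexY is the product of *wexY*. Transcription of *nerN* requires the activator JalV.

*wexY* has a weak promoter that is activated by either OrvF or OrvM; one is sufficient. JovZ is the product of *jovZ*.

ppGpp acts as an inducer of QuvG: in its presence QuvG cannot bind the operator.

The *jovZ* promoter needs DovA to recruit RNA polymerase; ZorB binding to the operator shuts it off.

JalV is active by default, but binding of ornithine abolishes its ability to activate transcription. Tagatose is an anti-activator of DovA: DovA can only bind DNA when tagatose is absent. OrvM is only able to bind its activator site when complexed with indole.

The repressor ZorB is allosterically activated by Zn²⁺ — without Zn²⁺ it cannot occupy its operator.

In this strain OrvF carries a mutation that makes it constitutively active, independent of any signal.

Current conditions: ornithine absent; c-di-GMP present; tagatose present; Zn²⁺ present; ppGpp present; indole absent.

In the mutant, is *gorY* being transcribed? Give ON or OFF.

OrvF is constitutively active in this strain.
Indole is absent, so OrvM is inactive.
Activator OrvF is present, so *wexY* is transcribed.
So WexY is produced and active.
Zn²⁺ is present, so ZorB is active.
Tagatose is present, so DovA is inactive.
With repressor ZorB bound, *jovZ* is not transcribed.
So JovZ is not produced.
ppGpp is present, so QuvG is inactive.
No repressor is bound and WexY is active, so *gorY* is transcribed.

ON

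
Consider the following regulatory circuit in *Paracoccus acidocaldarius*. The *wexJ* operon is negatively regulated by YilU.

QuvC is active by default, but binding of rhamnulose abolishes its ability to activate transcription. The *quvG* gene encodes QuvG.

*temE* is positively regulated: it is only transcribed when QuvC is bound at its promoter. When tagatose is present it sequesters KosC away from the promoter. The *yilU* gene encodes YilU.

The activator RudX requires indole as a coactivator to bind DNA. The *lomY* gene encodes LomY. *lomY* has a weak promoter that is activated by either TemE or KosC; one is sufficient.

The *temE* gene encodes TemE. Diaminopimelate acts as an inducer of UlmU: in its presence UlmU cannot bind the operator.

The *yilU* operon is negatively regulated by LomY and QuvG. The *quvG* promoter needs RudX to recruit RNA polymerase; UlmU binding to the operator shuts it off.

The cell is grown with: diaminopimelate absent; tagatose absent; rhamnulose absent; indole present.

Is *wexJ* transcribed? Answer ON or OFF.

Rhamnulose is absent, so QuvC is active.
No repressor is bound and QuvC is active, so *temE* is transcribed.
So TemE is produced and active.
Tagatose is absent, so KosC is active.
Activator TemE is present, so *lomY* is transcribed.
So LomY is produced and active.
Indole is present, so RudX is active.
Diaminopimelate is absent, so UlmU is active.
With repressor UlmU bound, *quvG* is not transcribed.
So QuvG is not produced.
With repressor LomY bound, *yilU* is not transcribed.
So YilU is not produced.
With no repressor bound, *wexJ* is transcribed.

ON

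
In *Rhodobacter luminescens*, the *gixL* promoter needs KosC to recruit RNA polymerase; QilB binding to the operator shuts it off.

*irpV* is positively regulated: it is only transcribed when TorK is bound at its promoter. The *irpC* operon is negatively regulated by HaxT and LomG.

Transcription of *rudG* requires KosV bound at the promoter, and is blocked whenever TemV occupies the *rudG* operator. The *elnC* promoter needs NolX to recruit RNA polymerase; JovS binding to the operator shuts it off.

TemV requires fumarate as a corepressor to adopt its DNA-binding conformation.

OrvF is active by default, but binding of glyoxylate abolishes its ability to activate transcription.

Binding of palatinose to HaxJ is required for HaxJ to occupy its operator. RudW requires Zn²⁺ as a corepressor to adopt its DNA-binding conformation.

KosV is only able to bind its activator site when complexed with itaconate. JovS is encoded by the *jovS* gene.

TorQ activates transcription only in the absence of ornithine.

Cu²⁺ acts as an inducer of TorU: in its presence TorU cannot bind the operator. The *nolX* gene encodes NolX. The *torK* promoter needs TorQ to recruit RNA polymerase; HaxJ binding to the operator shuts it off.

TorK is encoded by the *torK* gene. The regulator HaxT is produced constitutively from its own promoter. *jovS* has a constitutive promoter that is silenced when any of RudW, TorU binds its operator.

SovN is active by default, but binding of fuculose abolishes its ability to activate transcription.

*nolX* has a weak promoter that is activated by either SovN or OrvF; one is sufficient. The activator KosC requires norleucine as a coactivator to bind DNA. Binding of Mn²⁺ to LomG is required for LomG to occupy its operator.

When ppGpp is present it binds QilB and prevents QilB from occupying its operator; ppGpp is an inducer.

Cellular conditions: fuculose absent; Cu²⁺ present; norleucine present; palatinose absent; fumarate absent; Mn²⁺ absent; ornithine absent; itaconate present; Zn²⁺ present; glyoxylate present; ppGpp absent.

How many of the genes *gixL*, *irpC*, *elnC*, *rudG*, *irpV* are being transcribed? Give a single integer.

3

ppGpp is absent, so QilB is active.
Norleucine is present, so KosC is active.
With repressor QilB bound, *gixL* is not transcribed.
→ *gixL* is OFF.
HaxT is produced constitutively and is active.
Mn²⁺ is absent, so LomG is inactive.
With repressor HaxT bound, *irpC* is not transcribed.
→ *irpC* is OFF.
Zn²⁺ is present, so RudW is active.
Cu²⁺ is present, so TorU is inactive.
With repressor RudW bound, *jovS* is not transcribed.
So JovS is not produced.
Fuculose is absent, so SovN is active.
Glyoxylate is present, so OrvF is inactive.
Activator SovN is present, so *nolX* is transcribed.
So NolX is produced and active.
No repressor is bound and NolX is active, so *elnC* is transcribed.
→ *elnC* is ON.
Fumarate is absent, so TemV is inactive.
Itaconate is present, so KosV is active.
No repressor is bound and KosV is active, so *rudG* is transcribed.
→ *rudG* is ON.
Ornithine is absent, so TorQ is active.
Palatinose is absent, so HaxJ is inactive.
No repressor is bound and TorQ is active, so *torK* is transcribed.
So TorK is produced and active.
No repressor is bound and TorK is active, so *irpV* is transcribed.
→ *irpV* is ON.
3 of the 5 genes are transcribed.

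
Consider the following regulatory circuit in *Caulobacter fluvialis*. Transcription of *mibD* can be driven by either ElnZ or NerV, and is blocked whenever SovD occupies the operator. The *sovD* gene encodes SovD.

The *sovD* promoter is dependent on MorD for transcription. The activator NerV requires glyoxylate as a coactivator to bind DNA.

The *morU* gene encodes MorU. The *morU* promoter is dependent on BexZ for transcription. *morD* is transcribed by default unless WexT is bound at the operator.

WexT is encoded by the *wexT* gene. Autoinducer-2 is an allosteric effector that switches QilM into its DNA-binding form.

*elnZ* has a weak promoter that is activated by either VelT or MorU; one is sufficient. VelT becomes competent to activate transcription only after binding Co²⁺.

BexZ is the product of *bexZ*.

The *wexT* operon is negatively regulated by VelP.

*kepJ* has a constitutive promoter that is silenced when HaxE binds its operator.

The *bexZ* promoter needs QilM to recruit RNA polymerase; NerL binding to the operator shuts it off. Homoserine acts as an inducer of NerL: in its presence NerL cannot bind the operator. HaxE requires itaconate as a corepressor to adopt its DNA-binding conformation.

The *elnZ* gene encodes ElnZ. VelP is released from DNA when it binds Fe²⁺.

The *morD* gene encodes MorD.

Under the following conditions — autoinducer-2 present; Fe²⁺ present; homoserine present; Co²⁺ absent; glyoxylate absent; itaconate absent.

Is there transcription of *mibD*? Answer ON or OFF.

Fe²⁺ is present, so VelP is inactive.
With no repressor bound, *wexT* is transcribed.
So WexT is produced and active.
With repressor WexT bound, *morD* is not transcribed.
So MorD is not produced.
Required activator MorD is absent, so *sovD* is not transcribed.
So SovD is not produced.
Co²⁺ is absent, so VelT is inactive.
Autoinducer-2 is present, so QilM is active.
Homoserine is present, so NerL is inactive.
No repressor is bound and QilM is active, so *bexZ* is transcribed.
So BexZ is produced and active.
No repressor is bound and BexZ is active, so *morU* is transcribed.
So MorU is produced and active.
Activator MorU is present, so *elnZ* is transcribed.
So ElnZ is produced and active.
Glyoxylate is absent, so NerV is inactive.
Activator ElnZ is present, so *mibD* is transcribed.

ON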